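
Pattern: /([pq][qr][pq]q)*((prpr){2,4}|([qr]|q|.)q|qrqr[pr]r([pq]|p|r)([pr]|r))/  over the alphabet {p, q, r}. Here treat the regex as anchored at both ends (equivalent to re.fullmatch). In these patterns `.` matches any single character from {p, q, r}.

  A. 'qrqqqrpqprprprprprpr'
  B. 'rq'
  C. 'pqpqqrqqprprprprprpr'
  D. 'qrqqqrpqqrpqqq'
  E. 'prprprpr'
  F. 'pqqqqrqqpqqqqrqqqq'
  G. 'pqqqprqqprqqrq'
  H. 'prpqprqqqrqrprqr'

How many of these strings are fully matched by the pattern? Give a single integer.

8

A → match
B. 'rq' → match
C → match
D → match
E. 'prprprpr' → match
F → match
G → match
H → match
Total matched: 8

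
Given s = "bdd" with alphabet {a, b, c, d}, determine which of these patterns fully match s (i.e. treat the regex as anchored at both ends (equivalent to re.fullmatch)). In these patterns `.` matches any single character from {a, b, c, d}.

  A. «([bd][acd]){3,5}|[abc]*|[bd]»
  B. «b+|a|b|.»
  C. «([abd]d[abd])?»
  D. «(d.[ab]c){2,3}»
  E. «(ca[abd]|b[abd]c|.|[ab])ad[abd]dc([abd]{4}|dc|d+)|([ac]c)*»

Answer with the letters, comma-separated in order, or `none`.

A → no match
B → no match
C → match
D → no match — must start with "d"
E → no match

C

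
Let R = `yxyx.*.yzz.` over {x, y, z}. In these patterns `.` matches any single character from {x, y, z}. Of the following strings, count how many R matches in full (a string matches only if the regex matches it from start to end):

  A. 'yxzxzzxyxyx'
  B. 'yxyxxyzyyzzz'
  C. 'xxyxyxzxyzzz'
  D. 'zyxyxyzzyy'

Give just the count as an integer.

1

A → no match — must start with 'yxyx'
B → match
C → no match — must start with 'yxyx'
D → no match — must start with 'yxyx'
Total matched: 1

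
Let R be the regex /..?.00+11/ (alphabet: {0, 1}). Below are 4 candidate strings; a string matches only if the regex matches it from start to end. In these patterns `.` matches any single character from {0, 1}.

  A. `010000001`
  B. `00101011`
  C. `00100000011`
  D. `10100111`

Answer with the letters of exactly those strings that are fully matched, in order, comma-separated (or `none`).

C

A → no match — must end with `011`
B → no match
C → match
D → no match — must end with `011`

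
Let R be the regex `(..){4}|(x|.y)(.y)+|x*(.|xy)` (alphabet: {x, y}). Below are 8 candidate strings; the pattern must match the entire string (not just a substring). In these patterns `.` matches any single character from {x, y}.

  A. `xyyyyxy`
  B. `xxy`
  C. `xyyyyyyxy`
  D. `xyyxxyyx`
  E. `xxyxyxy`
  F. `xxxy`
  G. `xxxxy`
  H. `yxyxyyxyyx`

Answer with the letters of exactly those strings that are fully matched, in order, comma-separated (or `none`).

A → match
B → match
C → match
D → match
E → match
F → match
G → match
H → no match

A, B, C, D, E, F, G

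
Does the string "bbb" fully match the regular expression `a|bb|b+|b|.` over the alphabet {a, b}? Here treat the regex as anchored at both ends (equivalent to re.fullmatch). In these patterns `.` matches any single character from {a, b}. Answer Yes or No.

Yes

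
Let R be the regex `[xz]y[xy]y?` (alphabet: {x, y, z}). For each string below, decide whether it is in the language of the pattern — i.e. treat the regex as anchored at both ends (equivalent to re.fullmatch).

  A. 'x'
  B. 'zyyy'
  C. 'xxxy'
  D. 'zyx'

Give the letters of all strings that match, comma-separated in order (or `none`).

A → no match
B → match
C → no match
D → match

B, D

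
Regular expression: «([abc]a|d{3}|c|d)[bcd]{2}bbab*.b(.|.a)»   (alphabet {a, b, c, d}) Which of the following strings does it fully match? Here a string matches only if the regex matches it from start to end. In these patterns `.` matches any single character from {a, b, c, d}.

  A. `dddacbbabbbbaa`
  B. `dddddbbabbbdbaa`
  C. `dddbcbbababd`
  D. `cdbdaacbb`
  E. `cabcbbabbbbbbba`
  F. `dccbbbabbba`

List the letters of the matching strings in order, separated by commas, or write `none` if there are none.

B, C, E

A → no match
B → match
C. `dddbcbbababd` → match
D. `cdbdaacbb` → no match
E → match
F. `dccbbbabbba` → no match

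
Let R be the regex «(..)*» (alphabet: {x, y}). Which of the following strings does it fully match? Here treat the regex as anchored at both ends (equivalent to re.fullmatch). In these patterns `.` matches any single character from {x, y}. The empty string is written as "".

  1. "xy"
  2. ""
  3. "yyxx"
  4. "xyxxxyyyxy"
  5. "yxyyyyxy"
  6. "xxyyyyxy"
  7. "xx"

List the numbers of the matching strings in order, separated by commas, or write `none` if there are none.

1, 2, 3, 4, 5, 6, 7

1 → match
2 → match
3 → match
4 → match
5 → match
6 → match
7 → match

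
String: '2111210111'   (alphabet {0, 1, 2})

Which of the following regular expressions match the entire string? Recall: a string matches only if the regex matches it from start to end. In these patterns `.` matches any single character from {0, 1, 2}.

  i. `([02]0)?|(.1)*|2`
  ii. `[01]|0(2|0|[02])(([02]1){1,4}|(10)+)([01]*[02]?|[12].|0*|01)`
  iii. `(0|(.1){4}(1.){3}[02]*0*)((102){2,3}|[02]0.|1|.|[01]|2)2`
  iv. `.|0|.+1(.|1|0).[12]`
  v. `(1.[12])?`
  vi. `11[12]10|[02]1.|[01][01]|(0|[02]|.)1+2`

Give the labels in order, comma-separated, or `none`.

i → match
ii → no match
iii → no match — must end with '2'
iv → no match
v → no match
vi → no match

i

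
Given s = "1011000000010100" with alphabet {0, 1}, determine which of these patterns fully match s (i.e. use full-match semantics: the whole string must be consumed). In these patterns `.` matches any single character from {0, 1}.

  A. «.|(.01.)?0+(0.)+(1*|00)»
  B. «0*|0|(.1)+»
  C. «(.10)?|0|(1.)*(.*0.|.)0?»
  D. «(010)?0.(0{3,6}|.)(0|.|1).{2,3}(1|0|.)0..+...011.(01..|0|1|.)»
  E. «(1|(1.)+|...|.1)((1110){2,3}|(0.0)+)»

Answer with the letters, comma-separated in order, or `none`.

A → match
B → no match
C → match
D → no match
E → no match

A, C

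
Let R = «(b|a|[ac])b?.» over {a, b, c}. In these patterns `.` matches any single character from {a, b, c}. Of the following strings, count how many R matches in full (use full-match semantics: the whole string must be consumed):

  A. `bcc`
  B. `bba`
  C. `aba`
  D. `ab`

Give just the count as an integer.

A. `bcc` → no match
B. `bba` → match
C. `aba` → match
D. `ab` → match
Total matched: 3

3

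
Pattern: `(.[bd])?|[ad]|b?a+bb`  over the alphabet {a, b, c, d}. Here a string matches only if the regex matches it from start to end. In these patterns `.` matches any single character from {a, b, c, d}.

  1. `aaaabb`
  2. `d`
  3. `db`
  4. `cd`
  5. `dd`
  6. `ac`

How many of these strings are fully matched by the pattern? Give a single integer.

1 → match
2 → match
3 → match
4 → match
5 → match
6 → no match
Total matched: 5

5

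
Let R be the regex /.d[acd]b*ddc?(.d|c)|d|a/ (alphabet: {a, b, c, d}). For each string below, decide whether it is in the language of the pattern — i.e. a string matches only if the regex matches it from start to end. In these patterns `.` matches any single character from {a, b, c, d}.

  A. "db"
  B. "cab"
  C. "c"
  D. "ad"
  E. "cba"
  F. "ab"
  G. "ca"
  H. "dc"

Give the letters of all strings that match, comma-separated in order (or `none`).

A → no match
B → no match
C → no match
D → no match
E → no match
F → no match
G → no match
H → no match

none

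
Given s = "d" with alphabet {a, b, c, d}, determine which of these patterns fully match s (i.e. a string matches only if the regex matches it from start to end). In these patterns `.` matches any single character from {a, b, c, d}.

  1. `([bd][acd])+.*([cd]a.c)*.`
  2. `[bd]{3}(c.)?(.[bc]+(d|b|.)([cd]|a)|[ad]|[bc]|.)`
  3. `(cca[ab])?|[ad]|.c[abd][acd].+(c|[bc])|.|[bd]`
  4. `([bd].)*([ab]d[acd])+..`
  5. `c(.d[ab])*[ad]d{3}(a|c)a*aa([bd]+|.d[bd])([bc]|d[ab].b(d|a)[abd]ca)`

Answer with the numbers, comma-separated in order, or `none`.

1 → no match
2 → no match
3 → match
4 → no match
5 → no match — must start with "c"

3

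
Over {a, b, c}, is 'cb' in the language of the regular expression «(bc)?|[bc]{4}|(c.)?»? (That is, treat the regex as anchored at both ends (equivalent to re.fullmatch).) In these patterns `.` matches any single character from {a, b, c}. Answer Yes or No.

Yes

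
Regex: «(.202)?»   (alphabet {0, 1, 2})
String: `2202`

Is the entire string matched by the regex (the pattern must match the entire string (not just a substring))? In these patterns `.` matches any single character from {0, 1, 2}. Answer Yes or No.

Yes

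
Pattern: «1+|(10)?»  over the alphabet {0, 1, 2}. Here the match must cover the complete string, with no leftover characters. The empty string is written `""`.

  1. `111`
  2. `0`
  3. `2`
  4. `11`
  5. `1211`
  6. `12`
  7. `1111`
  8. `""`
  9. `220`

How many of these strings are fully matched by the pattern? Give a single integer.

4

1 → match
2 → no match
3 → no match
4 → match
5 → no match
6 → no match
7 → match
8 → match
9 → no match
Total matched: 4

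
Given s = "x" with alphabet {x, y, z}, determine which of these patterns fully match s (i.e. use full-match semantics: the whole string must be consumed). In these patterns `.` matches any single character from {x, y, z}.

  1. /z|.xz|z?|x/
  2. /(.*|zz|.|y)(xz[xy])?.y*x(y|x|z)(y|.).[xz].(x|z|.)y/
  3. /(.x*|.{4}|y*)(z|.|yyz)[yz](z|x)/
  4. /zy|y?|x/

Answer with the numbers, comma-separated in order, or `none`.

1, 4

1 → match
2 → no match — must end with "y"
3 → no match
4 → match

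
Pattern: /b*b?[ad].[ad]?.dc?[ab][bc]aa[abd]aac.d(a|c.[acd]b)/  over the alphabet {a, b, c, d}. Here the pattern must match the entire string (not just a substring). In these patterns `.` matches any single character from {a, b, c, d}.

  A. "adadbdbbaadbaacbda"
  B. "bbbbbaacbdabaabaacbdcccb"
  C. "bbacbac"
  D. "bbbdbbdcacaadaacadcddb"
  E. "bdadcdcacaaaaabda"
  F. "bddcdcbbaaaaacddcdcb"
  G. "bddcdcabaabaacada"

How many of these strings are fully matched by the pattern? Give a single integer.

3

A → no match
B → no match
C. "bbacbac" → no match
D → match
E → no match
F → match
G → match
Total matched: 3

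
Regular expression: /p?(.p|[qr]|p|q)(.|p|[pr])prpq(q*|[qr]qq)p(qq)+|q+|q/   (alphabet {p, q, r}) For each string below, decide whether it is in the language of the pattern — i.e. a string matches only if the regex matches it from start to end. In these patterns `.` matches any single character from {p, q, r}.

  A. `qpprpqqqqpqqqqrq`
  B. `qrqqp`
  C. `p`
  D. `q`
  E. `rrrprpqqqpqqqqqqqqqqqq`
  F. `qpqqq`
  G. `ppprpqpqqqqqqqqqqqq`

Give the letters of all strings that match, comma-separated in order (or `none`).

A → no match
B. `qrqqp` → no match
C. `p` → no match
D. `q` → match
E → no match
F. `qpqqq` → no match
G → match

D, G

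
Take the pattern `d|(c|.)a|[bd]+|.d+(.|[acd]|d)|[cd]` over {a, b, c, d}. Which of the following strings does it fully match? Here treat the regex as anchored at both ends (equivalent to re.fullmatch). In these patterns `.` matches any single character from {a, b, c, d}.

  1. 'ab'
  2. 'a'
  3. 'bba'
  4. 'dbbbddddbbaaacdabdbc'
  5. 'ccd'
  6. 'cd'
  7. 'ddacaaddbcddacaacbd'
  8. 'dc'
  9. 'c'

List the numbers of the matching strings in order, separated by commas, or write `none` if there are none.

9

1. 'ab' → no match
2. 'a' → no match
3. 'bba' → no match
4 → no match
5. 'ccd' → no match
6. 'cd' → no match
7 → no match
8. 'dc' → no match
9. 'c' → match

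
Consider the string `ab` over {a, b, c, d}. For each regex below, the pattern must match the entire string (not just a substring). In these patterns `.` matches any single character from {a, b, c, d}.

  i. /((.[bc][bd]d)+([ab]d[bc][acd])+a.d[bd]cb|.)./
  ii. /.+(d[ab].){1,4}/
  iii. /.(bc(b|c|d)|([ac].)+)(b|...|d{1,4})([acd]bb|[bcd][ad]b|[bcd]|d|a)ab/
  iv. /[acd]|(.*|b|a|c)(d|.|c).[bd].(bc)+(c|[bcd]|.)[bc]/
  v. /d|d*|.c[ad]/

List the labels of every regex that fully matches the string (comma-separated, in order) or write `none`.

i

i → match
ii → no match
iii → no match
iv → no match
v → no match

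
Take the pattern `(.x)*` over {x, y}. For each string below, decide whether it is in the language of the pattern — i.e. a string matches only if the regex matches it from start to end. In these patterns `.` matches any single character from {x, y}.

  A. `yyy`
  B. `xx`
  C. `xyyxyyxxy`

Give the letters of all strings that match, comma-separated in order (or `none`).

B

A → no match
B → match
C → no match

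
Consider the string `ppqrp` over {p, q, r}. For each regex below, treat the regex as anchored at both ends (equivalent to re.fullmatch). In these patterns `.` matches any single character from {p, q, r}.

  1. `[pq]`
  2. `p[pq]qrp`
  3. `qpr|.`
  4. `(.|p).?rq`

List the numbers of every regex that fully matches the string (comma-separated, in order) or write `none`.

2

1 → no match
2 → match
3 → no match
4 → no match — must end with `rq`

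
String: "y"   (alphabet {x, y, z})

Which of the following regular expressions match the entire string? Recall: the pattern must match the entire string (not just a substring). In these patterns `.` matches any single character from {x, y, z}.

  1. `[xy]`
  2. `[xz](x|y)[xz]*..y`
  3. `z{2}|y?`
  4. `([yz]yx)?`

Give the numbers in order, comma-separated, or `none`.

1 → match
2 → no match
3 → match
4 → no match

1, 3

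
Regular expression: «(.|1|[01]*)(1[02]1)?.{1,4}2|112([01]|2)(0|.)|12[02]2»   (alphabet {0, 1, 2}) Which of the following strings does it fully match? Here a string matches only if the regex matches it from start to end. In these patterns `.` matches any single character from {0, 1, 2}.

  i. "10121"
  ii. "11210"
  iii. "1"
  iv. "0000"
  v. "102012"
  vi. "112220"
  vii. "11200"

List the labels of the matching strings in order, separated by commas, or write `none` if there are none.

ii, v, vii

i. "10121" → no match
ii. "11210" → match
iii. "1" → no match
iv. "0000" → no match
v. "102012" → match
vi. "112220" → no match
vii. "11200" → match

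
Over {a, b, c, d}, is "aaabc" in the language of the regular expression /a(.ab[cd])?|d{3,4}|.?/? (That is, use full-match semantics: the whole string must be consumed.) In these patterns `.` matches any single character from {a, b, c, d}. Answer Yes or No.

Yes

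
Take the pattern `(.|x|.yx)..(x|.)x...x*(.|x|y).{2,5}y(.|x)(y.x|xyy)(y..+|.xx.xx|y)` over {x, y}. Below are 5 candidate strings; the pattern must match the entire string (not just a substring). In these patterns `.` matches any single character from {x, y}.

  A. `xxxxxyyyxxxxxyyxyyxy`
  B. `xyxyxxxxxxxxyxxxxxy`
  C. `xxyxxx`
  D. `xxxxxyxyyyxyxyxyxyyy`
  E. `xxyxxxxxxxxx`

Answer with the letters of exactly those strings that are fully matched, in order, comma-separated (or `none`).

A

A → match
B → no match
C → no match
D → no match
E → no match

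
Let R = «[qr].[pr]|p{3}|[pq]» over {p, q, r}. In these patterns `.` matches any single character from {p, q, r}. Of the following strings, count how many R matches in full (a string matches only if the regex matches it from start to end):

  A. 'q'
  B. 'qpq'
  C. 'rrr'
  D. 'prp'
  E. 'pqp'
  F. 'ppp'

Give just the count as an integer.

3

A → match
B → no match
C → match
D → no match
E → no match
F → match
Total matched: 3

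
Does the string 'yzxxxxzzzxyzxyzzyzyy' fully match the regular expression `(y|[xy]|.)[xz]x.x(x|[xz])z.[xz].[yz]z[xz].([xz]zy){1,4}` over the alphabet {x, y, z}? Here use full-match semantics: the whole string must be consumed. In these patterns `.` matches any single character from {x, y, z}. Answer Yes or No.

No

Every match must end with 'zy', but 'yzxxxxzzzxyzxyzzyzyy' does not.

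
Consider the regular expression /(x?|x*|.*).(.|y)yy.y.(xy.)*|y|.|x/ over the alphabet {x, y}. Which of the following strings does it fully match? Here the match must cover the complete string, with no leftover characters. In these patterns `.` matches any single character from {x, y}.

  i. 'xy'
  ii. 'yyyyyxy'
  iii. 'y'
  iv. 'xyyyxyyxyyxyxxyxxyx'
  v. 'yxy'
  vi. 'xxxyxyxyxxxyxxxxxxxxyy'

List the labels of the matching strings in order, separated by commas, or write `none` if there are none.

i. 'xy' → no match
ii. 'yyyyyxy' → no match
iii. 'y' → match
iv → match
v. 'yxy' → no match
vi → no match

iii, iv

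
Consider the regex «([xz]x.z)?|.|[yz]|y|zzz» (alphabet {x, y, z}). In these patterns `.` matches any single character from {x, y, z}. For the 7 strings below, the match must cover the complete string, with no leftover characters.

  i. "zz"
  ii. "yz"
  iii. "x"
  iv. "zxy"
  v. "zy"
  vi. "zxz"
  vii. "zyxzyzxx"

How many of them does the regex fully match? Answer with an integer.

1

i. "zz" → no match
ii. "yz" → no match
iii. "x" → match
iv. "zxy" → no match
v. "zy" → no match
vi. "zxz" → no match
vii. "zyxzyzxx" → no match
Total matched: 1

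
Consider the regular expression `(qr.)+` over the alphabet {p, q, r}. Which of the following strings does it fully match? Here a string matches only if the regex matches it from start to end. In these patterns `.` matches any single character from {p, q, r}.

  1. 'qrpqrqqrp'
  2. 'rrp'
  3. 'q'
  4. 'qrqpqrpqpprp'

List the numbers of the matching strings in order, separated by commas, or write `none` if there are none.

1 → match
2 → no match — must start with 'qr'
3 → no match — must start with 'qr'
4 → no match

1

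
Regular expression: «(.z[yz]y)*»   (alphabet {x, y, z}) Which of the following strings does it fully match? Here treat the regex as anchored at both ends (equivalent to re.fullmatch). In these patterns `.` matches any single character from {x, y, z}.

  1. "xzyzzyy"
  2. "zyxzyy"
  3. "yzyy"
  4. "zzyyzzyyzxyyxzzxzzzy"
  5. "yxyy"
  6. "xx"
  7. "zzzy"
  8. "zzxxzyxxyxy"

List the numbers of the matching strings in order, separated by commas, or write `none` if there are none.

3, 7

1. "xzyzzyy" → no match
2. "zyxzyy" → no match
3. "yzyy" → match
4 → no match
5. "yxyy" → no match
6. "xx" → no match
7. "zzzy" → match
8. "zzxxzyxxyxy" → no match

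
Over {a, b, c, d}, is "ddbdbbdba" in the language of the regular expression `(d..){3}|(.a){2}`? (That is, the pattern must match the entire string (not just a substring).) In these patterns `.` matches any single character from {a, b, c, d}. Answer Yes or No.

Yes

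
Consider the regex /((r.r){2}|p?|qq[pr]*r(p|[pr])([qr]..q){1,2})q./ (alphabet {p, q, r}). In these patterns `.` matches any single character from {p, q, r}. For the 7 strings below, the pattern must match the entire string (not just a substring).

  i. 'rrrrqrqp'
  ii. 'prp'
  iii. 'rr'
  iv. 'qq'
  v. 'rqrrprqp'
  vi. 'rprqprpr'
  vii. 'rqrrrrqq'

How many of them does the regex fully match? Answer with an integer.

4

i → match
ii → no match
iii → no match
iv → match
v → match
vi → no match
vii → match
Total matched: 4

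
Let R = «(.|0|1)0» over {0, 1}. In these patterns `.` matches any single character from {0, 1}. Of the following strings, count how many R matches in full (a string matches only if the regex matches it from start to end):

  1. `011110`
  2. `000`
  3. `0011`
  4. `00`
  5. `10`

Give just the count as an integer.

2

1. `011110` → no match
2. `000` → no match
3. `0011` → no match — must end with `0`
4. `00` → match
5. `10` → match
Total matched: 2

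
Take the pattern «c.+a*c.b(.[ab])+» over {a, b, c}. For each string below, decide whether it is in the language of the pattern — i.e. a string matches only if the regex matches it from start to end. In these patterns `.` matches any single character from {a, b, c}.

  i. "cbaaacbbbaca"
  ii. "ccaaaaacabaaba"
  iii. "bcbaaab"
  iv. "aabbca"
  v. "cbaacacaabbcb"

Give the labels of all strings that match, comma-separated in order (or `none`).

i, ii

i → match
ii → match
iii → no match — must start with "c"
iv → no match — must start with "c"
v → no match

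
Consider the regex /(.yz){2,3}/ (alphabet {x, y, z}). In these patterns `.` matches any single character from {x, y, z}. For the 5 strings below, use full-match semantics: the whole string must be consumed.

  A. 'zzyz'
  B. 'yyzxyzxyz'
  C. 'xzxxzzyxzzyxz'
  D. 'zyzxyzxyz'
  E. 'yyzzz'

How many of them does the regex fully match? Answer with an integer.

A → no match
B → match
C → no match — must end with 'yz'
D → match
E → no match — must end with 'yz'
Total matched: 2

2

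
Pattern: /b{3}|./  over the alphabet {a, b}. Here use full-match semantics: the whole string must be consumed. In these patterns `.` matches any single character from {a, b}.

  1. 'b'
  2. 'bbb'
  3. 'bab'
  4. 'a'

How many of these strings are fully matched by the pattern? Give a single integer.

1 → match
2 → match
3 → no match
4 → match
Total matched: 3

3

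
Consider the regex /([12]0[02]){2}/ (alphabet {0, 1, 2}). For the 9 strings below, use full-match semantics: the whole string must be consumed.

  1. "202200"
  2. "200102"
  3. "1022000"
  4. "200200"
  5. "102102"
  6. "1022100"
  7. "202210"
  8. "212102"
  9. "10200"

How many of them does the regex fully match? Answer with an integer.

4

1 → match
2 → match
3 → no match
4 → match
5 → match
6 → no match
7 → no match
8 → no match
9 → no match
Total matched: 4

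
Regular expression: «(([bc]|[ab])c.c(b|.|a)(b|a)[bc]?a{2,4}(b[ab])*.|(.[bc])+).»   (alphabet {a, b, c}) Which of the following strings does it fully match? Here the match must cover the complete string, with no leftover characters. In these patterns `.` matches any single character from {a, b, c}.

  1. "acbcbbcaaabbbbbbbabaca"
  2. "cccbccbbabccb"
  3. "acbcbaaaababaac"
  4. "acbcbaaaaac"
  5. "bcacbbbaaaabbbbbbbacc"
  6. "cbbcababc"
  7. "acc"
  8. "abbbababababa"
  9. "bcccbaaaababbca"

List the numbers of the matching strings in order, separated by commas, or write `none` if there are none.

1 → match
2 → match
3 → match
4 → match
5 → match
6 → match
7 → match
8 → match
9 → match

1, 2, 3, 4, 5, 6, 7, 8, 9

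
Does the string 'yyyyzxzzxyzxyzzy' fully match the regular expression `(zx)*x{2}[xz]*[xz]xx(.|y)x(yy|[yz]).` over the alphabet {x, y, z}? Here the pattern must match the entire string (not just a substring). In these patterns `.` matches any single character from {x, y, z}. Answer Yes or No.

No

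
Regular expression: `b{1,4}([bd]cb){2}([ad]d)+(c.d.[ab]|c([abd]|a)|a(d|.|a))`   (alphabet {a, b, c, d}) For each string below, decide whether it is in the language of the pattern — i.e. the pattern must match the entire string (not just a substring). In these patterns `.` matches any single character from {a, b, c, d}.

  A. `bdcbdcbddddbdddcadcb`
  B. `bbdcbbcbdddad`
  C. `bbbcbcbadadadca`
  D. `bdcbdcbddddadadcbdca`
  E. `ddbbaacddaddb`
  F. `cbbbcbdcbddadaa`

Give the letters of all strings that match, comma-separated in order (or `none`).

A → no match
B → no match
C → no match
D → match
E → no match — must start with `b`
F → no match — must start with `b`

D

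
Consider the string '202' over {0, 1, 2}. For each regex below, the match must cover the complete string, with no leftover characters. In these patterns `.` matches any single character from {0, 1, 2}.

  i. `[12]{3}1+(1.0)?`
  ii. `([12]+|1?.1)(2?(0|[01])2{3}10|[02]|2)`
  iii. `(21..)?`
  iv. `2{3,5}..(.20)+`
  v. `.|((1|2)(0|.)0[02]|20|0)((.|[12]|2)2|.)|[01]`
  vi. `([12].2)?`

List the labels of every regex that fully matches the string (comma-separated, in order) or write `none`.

i → no match
ii → no match
iii → no match
iv → no match — must end with '20'
v → match
vi → match

v, vi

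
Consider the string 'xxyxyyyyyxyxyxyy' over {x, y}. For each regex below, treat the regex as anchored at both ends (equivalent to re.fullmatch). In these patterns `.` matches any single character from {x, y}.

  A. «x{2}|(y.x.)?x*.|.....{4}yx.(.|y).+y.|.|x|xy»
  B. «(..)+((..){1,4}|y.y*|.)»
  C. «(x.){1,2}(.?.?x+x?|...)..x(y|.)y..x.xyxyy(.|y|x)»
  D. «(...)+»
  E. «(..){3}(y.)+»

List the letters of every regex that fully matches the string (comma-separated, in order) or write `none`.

A, B, E

A → match
B → match
C → no match
D → no match
E → match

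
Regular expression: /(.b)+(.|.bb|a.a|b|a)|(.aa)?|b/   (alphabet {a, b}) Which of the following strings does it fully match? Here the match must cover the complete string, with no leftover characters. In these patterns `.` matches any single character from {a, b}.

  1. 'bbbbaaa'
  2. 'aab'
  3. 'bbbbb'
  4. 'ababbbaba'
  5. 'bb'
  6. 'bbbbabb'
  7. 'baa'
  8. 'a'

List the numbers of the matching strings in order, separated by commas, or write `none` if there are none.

1 → match
2 → no match
3 → match
4 → match
5 → no match
6 → match
7 → match
8 → no match

1, 3, 4, 6, 7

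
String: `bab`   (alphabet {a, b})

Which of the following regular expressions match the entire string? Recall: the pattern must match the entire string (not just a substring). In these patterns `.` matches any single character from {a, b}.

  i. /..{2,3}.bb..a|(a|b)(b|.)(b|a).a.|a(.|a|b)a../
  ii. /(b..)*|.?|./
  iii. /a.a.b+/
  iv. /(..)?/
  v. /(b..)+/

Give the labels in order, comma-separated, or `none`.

i → no match
ii → match
iii → no match — must start with `a`
iv → no match
v → match

ii, v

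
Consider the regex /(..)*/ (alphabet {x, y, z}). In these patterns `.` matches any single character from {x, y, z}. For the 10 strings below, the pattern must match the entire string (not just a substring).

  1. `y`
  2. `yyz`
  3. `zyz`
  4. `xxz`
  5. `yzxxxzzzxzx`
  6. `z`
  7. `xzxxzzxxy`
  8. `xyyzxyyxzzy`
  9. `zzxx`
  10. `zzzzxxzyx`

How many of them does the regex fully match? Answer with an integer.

1 → no match
2 → no match
3 → no match
4 → no match
5 → no match
6 → no match
7 → no match
8 → no match
9 → match
10 → no match
Total matched: 1

1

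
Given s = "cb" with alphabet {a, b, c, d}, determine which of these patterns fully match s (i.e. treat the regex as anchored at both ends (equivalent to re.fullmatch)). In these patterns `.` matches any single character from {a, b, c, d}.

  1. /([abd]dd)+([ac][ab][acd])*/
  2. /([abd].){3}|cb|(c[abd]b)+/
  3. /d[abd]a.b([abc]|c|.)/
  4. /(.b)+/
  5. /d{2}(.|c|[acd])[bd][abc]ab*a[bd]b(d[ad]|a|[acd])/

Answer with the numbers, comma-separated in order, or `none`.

1 → no match
2 → match
3 → no match — must start with "d"
4 → match
5 → no match — must start with "d"

2, 4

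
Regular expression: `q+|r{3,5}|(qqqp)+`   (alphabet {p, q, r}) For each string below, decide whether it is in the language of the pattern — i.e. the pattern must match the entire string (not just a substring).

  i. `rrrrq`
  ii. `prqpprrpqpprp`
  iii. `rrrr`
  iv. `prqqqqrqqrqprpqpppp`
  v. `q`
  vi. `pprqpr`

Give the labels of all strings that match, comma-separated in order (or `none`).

i → no match
ii → no match
iii → match
iv → no match
v → match
vi → no match

iii, v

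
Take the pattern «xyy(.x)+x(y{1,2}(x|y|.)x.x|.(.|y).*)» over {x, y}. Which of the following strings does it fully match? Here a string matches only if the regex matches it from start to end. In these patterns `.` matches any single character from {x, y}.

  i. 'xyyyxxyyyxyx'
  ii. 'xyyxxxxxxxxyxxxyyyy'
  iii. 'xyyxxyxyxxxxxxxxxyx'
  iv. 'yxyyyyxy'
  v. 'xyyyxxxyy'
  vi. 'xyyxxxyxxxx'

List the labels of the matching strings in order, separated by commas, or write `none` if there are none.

i → match
ii → match
iii → match
iv → no match — must start with 'xyy'
v → match
vi → match

i, ii, iii, v, vi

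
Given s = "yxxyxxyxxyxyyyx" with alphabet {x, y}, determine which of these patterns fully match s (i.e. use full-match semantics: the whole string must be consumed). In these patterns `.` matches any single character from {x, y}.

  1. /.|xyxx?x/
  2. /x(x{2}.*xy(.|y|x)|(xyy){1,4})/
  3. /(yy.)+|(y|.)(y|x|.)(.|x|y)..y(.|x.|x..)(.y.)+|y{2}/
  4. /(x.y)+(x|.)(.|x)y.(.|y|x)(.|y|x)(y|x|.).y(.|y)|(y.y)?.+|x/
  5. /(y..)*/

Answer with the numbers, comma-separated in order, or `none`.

1 → no match
2 → no match — must start with "x"
3 → no match
4 → match
5 → match

4, 5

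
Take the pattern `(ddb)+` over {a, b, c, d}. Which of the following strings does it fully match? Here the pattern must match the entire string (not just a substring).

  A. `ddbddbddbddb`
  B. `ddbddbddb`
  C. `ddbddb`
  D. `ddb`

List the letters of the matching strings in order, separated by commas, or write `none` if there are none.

A, B, C, D

A → match
B → match
C → match
D → match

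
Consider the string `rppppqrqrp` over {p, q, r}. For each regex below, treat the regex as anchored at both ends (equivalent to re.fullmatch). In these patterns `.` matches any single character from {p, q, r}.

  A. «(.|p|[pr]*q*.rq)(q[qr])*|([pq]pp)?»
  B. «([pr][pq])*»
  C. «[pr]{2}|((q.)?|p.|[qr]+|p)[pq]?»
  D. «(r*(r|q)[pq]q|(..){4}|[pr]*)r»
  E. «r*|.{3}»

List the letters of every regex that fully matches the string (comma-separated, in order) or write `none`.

A → no match
B → match
C → no match
D → no match — must end with `r`
E → no match

B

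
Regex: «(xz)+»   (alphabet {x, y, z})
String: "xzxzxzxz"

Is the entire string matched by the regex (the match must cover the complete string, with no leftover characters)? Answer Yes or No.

Yes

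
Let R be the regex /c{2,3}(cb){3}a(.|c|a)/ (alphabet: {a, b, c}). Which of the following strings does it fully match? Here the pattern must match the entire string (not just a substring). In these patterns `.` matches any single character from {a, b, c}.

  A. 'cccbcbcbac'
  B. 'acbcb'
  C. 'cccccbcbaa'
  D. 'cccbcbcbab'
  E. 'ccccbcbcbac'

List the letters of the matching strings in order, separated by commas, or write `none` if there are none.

A, D, E

A → match
B → no match — must start with 'c'
C → no match
D → match
E → match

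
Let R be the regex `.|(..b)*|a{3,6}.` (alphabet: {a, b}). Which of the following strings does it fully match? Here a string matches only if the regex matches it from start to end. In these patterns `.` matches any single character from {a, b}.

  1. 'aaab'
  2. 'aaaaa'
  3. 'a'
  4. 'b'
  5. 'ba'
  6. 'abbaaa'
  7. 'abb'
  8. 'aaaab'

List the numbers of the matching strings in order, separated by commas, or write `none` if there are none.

1 → match
2 → match
3 → match
4 → match
5 → no match
6 → no match
7 → match
8 → match

1, 2, 3, 4, 7, 8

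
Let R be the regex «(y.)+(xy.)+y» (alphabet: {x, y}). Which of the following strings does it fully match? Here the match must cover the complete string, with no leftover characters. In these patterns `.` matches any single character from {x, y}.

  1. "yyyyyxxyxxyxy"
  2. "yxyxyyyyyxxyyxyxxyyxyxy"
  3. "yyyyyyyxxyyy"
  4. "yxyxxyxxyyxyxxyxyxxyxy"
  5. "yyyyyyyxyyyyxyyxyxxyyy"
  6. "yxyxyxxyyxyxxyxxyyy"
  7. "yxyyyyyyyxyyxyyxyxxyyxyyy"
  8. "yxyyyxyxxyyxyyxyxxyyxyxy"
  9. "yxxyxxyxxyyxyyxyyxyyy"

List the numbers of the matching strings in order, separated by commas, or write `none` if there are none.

1 → match
2 → match
3 → match
4 → no match
5 → match
6 → match
7 → match
8 → match
9 → match

1, 2, 3, 5, 6, 7, 8, 9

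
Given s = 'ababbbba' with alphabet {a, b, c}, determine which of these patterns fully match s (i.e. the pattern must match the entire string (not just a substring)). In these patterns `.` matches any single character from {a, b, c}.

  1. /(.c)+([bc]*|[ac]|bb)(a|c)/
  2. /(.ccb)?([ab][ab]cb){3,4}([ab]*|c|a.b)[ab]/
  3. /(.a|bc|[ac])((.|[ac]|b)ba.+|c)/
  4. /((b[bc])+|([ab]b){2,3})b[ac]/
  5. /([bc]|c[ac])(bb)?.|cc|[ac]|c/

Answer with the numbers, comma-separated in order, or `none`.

4

1 → no match
2 → no match
3 → no match
4 → match
5 → no match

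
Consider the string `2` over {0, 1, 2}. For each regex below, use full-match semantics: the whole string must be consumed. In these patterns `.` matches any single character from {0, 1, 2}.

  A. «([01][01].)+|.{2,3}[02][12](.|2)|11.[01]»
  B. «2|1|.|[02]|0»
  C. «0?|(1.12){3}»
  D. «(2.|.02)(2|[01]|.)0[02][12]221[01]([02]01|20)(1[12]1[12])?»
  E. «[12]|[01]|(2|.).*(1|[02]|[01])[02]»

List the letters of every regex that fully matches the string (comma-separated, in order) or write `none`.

B, E

A → no match
B → match
C → no match
D → no match
E → match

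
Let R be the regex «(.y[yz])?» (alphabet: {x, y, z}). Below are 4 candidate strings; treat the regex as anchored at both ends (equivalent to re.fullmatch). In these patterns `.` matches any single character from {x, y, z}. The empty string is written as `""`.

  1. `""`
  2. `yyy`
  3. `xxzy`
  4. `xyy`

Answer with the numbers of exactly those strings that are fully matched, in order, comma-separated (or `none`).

1, 2, 4

1. `""` → match
2. `yyy` → match
3. `xxzy` → no match
4. `xyy` → match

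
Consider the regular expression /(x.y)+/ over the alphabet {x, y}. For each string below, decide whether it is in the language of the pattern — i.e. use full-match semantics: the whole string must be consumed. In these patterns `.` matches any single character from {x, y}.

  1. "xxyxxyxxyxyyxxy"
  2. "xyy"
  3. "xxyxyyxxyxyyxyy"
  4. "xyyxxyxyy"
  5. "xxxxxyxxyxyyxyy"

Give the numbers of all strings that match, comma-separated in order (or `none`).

1, 2, 3, 4

1 → match
2 → match
3 → match
4 → match
5 → no match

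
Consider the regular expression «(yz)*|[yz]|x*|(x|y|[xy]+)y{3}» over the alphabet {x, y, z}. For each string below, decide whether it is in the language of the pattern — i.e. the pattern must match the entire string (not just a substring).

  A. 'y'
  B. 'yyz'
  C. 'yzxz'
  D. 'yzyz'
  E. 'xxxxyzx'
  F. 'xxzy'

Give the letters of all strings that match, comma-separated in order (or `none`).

A. 'y' → match
B. 'yyz' → no match
C. 'yzxz' → no match
D. 'yzyz' → match
E. 'xxxxyzx' → no match
F. 'xxzy' → no match

A, D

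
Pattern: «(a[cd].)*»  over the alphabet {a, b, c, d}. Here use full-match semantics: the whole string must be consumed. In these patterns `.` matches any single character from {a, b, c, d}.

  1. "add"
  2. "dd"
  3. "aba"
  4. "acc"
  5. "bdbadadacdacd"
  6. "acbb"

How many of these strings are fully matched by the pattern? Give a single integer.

1 → match
2 → no match
3 → no match
4 → match
5 → no match
6 → no match
Total matched: 2

2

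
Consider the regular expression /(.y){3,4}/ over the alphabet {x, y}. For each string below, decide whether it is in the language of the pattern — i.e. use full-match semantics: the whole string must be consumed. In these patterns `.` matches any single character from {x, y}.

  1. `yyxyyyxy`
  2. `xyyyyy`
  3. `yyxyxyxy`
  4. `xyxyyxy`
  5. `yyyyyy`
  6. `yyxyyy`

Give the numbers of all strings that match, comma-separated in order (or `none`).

1 → match
2 → match
3 → match
4 → no match
5 → match
6 → match

1, 2, 3, 5, 6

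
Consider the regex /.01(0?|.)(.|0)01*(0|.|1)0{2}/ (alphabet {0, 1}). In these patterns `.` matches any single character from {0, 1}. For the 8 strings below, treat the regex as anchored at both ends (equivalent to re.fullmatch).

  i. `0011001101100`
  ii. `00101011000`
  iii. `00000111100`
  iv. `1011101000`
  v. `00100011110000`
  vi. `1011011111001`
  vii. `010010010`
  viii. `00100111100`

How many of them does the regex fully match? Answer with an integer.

i → no match
ii. `00101011000` → match
iii. `00000111100` → no match
iv. `1011101000` → match
v → no match
vi → no match — must end with `0`
vii. `010010010` → no match
viii. `00100111100` → match
Total matched: 3

3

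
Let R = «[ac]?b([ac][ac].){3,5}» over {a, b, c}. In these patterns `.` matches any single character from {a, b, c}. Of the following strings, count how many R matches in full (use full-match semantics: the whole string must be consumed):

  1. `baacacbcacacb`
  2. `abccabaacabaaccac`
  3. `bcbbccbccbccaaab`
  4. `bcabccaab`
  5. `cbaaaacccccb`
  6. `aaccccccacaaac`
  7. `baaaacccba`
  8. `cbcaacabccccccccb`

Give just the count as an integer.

1 → match
2 → no match
3 → no match
4. `bcabccaab` → no match
5. `cbaaaacccccb` → no match
6 → no match
7. `baaaacccba` → no match
8 → match
Total matched: 2

2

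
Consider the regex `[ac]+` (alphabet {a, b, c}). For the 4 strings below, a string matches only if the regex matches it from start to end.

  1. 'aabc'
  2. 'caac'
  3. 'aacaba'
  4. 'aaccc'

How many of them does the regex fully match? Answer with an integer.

2

1. 'aabc' → no match
2. 'caac' → match
3. 'aacaba' → no match
4. 'aaccc' → match
Total matched: 2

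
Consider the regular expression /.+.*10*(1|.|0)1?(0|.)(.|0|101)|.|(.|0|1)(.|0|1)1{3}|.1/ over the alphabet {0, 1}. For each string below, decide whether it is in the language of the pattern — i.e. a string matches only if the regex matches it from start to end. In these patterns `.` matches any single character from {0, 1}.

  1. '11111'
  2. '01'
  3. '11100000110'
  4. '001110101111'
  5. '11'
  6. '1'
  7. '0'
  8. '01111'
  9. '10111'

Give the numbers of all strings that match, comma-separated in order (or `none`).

1 → match
2 → match
3 → match
4 → match
5 → match
6 → match
7 → match
8 → match
9 → match

1, 2, 3, 4, 5, 6, 7, 8, 9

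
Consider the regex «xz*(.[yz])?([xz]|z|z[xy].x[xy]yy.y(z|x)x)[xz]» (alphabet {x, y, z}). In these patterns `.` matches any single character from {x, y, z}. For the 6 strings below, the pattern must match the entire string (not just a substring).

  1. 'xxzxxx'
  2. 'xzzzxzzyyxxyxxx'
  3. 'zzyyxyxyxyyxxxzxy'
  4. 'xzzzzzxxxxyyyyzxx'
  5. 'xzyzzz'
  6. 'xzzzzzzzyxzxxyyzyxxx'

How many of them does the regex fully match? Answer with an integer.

2

1. 'xxzxxx' → no match
2 → no match
3 → no match — must start with 'x'
4 → match
5. 'xzyzzz' → match
6 → no match
Total matched: 2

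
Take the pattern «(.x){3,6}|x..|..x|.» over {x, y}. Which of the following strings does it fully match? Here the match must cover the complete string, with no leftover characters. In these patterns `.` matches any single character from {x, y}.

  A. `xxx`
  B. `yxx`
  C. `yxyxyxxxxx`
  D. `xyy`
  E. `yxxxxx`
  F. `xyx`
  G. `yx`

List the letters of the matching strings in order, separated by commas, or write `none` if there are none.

A, B, C, D, E, F

A. `xxx` → match
B. `yxx` → match
C. `yxyxyxxxxx` → match
D. `xyy` → match
E. `yxxxxx` → match
F. `xyx` → match
G. `yx` → no match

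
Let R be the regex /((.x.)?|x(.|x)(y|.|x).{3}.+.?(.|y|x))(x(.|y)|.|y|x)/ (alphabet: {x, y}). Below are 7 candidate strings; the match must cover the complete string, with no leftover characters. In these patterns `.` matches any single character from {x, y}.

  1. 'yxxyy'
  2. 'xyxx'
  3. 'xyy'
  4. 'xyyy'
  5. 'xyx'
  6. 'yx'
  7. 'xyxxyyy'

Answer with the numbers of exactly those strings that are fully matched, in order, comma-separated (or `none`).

1. 'yxxyy' → no match
2. 'xyxx' → no match
3. 'xyy' → no match
4. 'xyyy' → no match
5. 'xyx' → no match
6. 'yx' → no match
7. 'xyxxyyy' → no match

none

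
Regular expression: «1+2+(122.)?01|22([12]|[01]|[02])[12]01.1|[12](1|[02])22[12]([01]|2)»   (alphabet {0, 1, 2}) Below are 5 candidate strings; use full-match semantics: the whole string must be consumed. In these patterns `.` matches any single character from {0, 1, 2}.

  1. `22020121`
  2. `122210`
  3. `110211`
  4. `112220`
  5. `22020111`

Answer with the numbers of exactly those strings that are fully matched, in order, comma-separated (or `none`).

1 → match
2 → match
3 → no match
4 → match
5 → match

1, 2, 4, 5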